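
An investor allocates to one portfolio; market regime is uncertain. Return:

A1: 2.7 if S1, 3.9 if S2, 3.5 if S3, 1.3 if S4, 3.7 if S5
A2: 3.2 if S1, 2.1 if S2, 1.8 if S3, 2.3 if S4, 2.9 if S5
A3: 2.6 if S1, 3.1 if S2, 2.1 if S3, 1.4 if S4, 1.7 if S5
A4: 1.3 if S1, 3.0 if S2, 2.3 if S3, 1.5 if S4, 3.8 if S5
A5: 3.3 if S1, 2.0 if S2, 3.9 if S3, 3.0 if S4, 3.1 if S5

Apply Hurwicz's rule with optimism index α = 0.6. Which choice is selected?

A5

A1: 0.6·3.9 + 0.4·1.3 = 2.86
A2: 0.6·3.2 + 0.4·1.8 = 2.64
A3: 0.6·3.1 + 0.4·1.4 = 2.42
A4: 0.6·3.8 + 0.4·1.3 = 2.8
A5: 0.6·3.9 + 0.4·2.0 = 3.14
Highest Hurwicz score = 3.14 → A5.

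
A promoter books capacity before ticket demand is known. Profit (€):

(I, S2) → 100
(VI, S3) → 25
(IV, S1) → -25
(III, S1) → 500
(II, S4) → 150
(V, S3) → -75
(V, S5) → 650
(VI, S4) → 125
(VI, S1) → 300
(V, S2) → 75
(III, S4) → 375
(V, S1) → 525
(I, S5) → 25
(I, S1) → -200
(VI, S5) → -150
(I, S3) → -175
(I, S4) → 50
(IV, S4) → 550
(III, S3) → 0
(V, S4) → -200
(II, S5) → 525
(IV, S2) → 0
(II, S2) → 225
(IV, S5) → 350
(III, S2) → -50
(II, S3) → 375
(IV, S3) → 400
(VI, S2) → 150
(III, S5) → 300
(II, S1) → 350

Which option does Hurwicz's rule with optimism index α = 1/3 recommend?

II

I: 1/3·100 + 2/3·(-200) = -100
II: 1/3·525 + 2/3·150 = 275
III: 1/3·500 + 2/3·(-50) = 400/3
IV: 1/3·550 + 2/3·(-25) = 500/3
V: 1/3·650 + 2/3·(-200) = 250/3
VI: 1/3·300 + 2/3·(-150) = 0
Highest Hurwicz score = 275 → II.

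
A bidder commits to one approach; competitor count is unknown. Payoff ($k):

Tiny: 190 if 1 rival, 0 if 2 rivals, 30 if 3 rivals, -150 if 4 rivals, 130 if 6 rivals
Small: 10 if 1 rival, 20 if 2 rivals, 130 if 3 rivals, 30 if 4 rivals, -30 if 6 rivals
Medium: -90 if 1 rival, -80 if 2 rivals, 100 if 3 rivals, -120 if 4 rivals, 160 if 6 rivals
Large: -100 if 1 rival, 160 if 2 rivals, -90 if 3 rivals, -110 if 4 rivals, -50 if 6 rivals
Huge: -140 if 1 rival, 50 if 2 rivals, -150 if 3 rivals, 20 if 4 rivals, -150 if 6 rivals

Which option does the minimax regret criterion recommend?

Column bests: 1 rival=190, 2 rivals=160, 3 rivals=130, 4 rivals=30, 6 rivals=160.
Tiny regrets: 0, 160, 100, 180, 30 → max 180
Small regrets: 180, 140, 0, 0, 190 → max 190
Medium regrets: 280, 240, 30, 150, 0 → max 280
Large regrets: 290, 0, 220, 140, 210 → max 290
Huge regrets: 330, 110, 280, 10, 310 → max 330
Smallest max regret = 180 → Tiny.

Tiny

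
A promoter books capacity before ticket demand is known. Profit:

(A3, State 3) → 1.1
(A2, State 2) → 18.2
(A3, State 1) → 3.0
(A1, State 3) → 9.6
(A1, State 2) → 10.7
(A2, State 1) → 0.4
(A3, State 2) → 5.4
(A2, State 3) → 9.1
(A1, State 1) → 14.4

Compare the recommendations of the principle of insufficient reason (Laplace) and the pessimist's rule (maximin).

laplace → A1; maximin → A1 (agree)

Row averages: A1=347/30, A2=277/30, A3=19/6
Highest average = 347/30 → A1.
Row minima: A1=9.6, A2=0.4, A3=1.1
Best worst-case = 9.6 → A1.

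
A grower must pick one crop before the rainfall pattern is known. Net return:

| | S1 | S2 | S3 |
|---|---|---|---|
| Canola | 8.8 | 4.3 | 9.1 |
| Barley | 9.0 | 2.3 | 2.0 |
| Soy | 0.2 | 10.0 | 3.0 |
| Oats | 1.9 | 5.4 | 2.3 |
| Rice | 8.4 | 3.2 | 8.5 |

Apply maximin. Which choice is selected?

Row minima: Canola=4.3, Barley=2.0, Soy=0.2, Oats=1.9, Rice=3.2
Best worst-case = 4.3 → Canola.

Canola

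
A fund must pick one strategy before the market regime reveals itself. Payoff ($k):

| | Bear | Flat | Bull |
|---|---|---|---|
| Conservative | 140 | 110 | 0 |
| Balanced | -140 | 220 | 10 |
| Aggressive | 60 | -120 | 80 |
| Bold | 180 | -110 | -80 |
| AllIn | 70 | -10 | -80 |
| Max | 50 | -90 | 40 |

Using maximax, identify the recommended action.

Row maxima: Conservative=140, Balanced=220, Aggressive=80, Bold=180, AllIn=70, Max=50
Best best-case = 220 → Balanced.

Balanced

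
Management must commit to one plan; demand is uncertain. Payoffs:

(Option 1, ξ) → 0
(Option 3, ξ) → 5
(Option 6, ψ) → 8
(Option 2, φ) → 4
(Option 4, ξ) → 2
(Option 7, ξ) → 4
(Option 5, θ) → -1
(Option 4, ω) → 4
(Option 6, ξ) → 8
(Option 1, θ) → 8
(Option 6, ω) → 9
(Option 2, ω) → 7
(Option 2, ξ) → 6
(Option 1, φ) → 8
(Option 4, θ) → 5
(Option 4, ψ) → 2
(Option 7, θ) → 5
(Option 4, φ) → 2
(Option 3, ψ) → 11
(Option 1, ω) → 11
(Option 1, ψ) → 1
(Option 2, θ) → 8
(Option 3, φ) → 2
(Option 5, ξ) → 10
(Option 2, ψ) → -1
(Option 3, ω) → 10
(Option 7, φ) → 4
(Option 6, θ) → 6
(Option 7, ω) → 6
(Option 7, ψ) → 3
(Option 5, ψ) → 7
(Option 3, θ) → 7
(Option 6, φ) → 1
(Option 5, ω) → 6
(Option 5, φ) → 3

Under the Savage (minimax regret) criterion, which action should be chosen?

Option 3

Column bests: θ=8, φ=8, ψ=11, ω=11, ξ=10.
Option 1 regrets: 0, 0, 10, 0, 10 → max 10
Option 2 regrets: 0, 4, 12, 4, 4 → max 12
Option 3 regrets: 1, 6, 0, 1, 5 → max 6
Option 4 regrets: 3, 6, 9, 7, 8 → max 9
Option 5 regrets: 9, 5, 4, 5, 0 → max 9
Option 6 regrets: 2, 7, 3, 2, 2 → max 7
Option 7 regrets: 3, 4, 8, 5, 6 → max 8
Smallest max regret = 6 → Option 3.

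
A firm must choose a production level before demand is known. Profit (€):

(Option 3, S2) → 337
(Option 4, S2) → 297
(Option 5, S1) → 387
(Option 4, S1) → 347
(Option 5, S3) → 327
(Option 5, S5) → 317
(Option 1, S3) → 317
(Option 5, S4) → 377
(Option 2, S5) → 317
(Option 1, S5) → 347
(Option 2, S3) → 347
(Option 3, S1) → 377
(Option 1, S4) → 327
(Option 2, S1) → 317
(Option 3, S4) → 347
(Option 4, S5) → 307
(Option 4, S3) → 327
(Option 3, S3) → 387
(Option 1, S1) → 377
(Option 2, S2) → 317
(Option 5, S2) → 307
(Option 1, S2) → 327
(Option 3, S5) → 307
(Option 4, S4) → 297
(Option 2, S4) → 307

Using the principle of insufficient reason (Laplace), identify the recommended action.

Option 3

Row averages: Option 1=339, Option 2=321, Option 3=351, Option 4=315, Option 5=343
Highest average = 351 → Option 3.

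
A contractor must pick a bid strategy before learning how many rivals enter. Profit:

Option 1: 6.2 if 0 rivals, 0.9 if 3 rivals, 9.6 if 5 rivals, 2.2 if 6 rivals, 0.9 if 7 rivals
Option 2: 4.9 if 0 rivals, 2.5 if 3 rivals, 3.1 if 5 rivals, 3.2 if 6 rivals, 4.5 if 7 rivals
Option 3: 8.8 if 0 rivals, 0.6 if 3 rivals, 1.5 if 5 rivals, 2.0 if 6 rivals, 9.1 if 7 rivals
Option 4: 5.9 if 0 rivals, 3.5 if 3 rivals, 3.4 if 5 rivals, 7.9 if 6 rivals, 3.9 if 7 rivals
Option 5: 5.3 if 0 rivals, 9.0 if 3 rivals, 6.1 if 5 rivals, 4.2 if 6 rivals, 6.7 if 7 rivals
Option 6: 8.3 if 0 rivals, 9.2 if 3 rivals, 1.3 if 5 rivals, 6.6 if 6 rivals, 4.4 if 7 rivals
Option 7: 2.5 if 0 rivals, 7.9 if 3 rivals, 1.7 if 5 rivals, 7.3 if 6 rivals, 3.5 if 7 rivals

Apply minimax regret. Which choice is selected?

Column bests: 0 rivals=8.8, 3 rivals=9.2, 5 rivals=9.6, 6 rivals=7.9, 7 rivals=9.1.
Option 1 regrets: 2.6, 8.3, 0.0, 5.7, 8.2 → max 8.3
Option 2 regrets: 3.9, 6.7, 6.5, 4.7, 4.6 → max 6.7
Option 3 regrets: 0.0, 8.6, 8.1, 5.9, 0.0 → max 8.6
Option 4 regrets: 2.9, 5.7, 6.2, 0.0, 5.2 → max 6.2
Option 5 regrets: 3.5, 0.2, 3.5, 3.7, 2.4 → max 3.7
Option 6 regrets: 0.5, 0.0, 8.3, 1.3, 4.7 → max 8.3
Option 7 regrets: 6.3, 1.3, 7.9, 0.6, 5.6 → max 7.9
Smallest max regret = 3.7 → Option 5.

Option 5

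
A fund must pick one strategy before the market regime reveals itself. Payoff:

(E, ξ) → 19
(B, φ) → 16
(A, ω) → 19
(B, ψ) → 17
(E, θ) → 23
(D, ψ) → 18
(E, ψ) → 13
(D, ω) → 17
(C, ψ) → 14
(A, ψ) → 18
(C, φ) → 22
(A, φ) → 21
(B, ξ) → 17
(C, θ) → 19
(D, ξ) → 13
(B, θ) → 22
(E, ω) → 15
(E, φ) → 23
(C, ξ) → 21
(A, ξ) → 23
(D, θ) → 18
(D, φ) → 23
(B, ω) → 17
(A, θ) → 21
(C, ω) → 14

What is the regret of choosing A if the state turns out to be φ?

2

Best payoff under φ is 23.
Regret = 23 − 21 = 2.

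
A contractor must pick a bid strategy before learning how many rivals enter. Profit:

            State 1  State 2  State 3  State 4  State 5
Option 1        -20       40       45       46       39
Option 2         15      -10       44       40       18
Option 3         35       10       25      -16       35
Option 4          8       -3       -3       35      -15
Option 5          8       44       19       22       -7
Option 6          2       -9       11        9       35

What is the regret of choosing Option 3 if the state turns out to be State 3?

Best payoff under State 3 is 45.
Regret = 45 − 25 = 20.

20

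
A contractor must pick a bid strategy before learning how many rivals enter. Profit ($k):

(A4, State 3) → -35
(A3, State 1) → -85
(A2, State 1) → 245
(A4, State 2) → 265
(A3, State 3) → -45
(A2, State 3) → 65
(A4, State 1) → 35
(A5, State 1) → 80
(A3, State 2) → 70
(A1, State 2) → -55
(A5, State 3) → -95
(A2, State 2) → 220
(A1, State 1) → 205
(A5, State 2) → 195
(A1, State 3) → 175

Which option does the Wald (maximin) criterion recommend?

Row minima: A1=-55, A2=65, A3=-85, A4=-35, A5=-95
Best worst-case = 65 → A2.

A2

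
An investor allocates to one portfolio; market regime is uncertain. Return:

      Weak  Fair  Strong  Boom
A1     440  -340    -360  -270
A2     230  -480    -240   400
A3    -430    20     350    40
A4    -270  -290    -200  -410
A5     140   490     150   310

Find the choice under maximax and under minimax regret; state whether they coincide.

maximax → A5; minimax regret → A5 (agree)

Row maxima: A1=440, A2=400, A3=350, A4=-200, A5=490
Best best-case = 490 → A5.
Column bests: Weak=440, Fair=490, Strong=350, Boom=400.
A1 regrets: 0, 830, 710, 670 → max 830
A2 regrets: 210, 970, 590, 0 → max 970
A3 regrets: 870, 470, 0, 360 → max 870
A4 regrets: 710, 780, 550, 810 → max 810
A5 regrets: 300, 0, 200, 90 → max 300
Smallest max regret = 300 → A5.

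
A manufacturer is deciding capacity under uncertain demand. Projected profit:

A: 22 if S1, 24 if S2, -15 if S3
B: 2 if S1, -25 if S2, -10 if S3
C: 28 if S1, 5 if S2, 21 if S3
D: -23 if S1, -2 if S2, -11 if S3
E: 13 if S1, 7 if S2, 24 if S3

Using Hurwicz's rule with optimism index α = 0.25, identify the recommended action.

A: 0.25·24 + 0.75·(-15) = -5.25
B: 0.25·2 + 0.75·(-25) = -18.25
C: 0.25·28 + 0.75·5 = 10.75
D: 0.25·(-2) + 0.75·(-23) = -17.75
E: 0.25·24 + 0.75·7 = 11.25
Highest Hurwicz score = 11.25 → E.

E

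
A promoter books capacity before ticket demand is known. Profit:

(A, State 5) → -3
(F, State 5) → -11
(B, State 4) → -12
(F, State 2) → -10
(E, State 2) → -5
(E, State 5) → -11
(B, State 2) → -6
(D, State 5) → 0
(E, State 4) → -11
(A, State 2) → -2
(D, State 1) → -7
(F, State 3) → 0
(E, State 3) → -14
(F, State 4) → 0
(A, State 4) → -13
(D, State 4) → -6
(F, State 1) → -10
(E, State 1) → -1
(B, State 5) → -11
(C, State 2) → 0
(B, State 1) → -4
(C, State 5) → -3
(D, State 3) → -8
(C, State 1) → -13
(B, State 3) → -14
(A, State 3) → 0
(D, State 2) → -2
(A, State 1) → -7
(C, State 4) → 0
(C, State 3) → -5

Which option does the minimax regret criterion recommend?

Column bests: State 1=-1, State 2=0, State 3=0, State 4=0, State 5=0.
A regrets: 6, 2, 0, 13, 3 → max 13
B regrets: 3, 6, 14, 12, 11 → max 14
C regrets: 12, 0, 5, 0, 3 → max 12
D regrets: 6, 2, 8, 6, 0 → max 8
E regrets: 0, 5, 14, 11, 11 → max 14
F regrets: 9, 10, 0, 0, 11 → max 11
Smallest max regret = 8 → D.

D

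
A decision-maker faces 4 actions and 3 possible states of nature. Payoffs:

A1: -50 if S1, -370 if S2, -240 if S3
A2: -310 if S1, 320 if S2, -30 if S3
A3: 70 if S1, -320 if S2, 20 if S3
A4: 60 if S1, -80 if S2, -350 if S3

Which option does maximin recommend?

Row minima: A1=-370, A2=-310, A3=-320, A4=-350
Best worst-case = -310 → A2.

A2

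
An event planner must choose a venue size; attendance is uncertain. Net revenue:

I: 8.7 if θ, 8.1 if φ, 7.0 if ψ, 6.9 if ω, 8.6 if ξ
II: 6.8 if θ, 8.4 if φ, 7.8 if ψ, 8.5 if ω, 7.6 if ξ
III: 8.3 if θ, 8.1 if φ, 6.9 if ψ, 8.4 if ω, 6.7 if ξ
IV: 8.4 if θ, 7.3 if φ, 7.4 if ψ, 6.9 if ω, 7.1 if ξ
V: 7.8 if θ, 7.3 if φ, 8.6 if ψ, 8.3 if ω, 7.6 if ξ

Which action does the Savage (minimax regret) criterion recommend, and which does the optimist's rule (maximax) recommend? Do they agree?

minimax regret → V; maximax → I (disagree)

Column bests: θ=8.7, φ=8.4, ψ=8.6, ω=8.5, ξ=8.6.
I regrets: 0.0, 0.3, 1.6, 1.6, 0.0 → max 1.6
II regrets: 1.9, 0.0, 0.8, 0.0, 1.0 → max 1.9
III regrets: 0.4, 0.3, 1.7, 0.1, 1.9 → max 1.9
IV regrets: 0.3, 1.1, 1.2, 1.6, 1.5 → max 1.6
V regrets: 0.9, 1.1, 0.0, 0.2, 1.0 → max 1.1
Smallest max regret = 1.1 → V.
Row maxima: I=8.7, II=8.5, III=8.4, IV=8.4, V=8.6
Best best-case = 8.7 → I.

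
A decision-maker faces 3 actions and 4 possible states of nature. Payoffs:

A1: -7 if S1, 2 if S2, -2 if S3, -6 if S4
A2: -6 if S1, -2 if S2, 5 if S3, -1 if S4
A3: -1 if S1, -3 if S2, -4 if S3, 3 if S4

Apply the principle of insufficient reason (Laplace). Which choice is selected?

A2

Row averages: A1=-3.25, A2=-1, A3=-1.25
Highest average = -1 → A2.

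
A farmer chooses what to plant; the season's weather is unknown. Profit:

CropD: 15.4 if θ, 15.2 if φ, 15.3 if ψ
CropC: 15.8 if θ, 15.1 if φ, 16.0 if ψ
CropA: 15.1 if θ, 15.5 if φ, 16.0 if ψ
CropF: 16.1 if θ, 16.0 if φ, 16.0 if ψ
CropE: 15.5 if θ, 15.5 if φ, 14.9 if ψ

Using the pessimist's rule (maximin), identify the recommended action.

Row minima: CropD=15.2, CropC=15.1, CropA=15.1, CropF=16.0, CropE=14.9
Best worst-case = 16.0 → CropF.

CropF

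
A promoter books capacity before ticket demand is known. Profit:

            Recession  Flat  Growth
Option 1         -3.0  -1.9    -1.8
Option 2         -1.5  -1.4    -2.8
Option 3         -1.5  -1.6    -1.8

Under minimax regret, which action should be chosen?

Column bests: Recession=-1.5, Flat=-1.4, Growth=-1.8.
Option 1 regrets: 1.5, 0.5, 0.0 → max 1.5
Option 2 regrets: 0.0, 0.0, 1.0 → max 1.0
Option 3 regrets: 0.0, 0.2, 0.0 → max 0.2
Smallest max regret = 0.2 → Option 3.

Option 3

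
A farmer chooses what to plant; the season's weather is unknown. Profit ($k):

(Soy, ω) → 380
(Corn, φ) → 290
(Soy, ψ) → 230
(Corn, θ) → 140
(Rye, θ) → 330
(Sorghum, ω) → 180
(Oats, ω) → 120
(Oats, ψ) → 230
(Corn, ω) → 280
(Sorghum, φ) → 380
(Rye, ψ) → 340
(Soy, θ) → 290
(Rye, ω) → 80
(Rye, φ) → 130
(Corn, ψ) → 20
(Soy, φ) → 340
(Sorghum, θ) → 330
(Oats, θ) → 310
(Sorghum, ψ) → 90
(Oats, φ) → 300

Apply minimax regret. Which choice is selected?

Column bests: θ=330, φ=380, ψ=340, ω=380.
Soy regrets: 40, 40, 110, 0 → max 110
Corn regrets: 190, 90, 320, 100 → max 320
Sorghum regrets: 0, 0, 250, 200 → max 250
Rye regrets: 0, 250, 0, 300 → max 300
Oats regrets: 20, 80, 110, 260 → max 260
Smallest max regret = 110 → Soy.

Soy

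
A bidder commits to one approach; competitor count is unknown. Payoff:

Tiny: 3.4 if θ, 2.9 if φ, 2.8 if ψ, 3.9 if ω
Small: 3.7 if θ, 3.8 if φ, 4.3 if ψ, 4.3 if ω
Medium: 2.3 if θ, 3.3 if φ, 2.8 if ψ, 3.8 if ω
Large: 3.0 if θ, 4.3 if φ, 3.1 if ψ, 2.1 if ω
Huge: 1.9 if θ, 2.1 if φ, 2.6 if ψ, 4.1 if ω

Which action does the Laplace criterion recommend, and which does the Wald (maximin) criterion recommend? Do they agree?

laplace → Small; maximin → Small (agree)

Row averages: Tiny=3.25, Small=4.025, Medium=3.05, Large=3.125, Huge=2.675
Highest average = 4.025 → Small.
Row minima: Tiny=2.8, Small=3.7, Medium=2.3, Large=2.1, Huge=1.9
Best worst-case = 3.7 → Small.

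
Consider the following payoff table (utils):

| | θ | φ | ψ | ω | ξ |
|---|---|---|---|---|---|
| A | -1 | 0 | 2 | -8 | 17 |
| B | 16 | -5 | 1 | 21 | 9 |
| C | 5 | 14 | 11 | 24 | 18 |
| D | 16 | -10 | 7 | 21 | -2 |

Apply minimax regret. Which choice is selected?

Column bests: θ=16, φ=14, ψ=11, ω=24, ξ=18.
A regrets: 17, 14, 9, 32, 1 → max 32
B regrets: 0, 19, 10, 3, 9 → max 19
C regrets: 11, 0, 0, 0, 0 → max 11
D regrets: 0, 24, 4, 3, 20 → max 24
Smallest max regret = 11 → C.

C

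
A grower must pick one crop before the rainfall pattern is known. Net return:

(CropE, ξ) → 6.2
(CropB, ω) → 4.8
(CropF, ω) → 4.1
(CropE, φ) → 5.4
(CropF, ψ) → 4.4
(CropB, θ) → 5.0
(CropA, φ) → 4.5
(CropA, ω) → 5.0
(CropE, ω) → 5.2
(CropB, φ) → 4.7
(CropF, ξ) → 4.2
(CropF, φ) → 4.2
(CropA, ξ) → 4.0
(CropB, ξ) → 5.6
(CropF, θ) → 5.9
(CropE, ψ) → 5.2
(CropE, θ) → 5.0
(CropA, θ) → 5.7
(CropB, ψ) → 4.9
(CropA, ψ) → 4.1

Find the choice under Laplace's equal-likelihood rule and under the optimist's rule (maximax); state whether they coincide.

laplace → CropE; maximax → CropE (agree)

Row averages: CropB=5, CropF=4.56, CropA=4.66, CropE=5.4
Highest average = 5.4 → CropE.
Row maxima: CropB=5.6, CropF=5.9, CropA=5.7, CropE=6.2
Best best-case = 6.2 → CropE.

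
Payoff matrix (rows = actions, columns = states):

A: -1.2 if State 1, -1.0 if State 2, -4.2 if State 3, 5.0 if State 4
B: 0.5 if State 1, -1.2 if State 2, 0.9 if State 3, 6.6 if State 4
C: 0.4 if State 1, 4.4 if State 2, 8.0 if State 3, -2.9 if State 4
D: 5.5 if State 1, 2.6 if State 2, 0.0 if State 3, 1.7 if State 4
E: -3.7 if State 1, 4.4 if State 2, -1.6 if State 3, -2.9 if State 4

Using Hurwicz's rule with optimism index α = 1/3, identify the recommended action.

D

A: 1/3·5.0 + 2/3·(-4.2) = -17/15
B: 1/3·6.6 + 2/3·(-1.2) = 1.4
C: 1/3·8.0 + 2/3·(-2.9) = 11/15
D: 1/3·5.5 + 2/3·0.0 = 11/6
E: 1/3·4.4 + 2/3·(-3.7) = -1
Highest Hurwicz score = 11/6 → D.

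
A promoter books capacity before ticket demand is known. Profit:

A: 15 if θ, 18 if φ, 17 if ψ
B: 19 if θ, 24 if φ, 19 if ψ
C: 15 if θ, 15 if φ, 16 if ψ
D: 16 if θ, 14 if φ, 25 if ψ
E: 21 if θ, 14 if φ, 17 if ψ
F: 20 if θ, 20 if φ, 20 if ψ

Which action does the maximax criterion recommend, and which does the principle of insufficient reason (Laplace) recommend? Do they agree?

maximax → D; laplace → B (disagree)

Row maxima: A=18, B=24, C=16, D=25, E=21, F=20
Best best-case = 25 → D.
Row averages: A=50/3, B=62/3, C=46/3, D=55/3, E=52/3, F=20
Highest average = 62/3 → B.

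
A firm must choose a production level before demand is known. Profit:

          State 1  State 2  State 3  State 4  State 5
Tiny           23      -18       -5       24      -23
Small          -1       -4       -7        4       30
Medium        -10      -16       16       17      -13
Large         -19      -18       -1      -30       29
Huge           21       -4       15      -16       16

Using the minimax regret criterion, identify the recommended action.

Small

Column bests: State 1=23, State 2=-4, State 3=16, State 4=24, State 5=30.
Tiny regrets: 0, 14, 21, 0, 53 → max 53
Small regrets: 24, 0, 23, 20, 0 → max 24
Medium regrets: 33, 12, 0, 7, 43 → max 43
Large regrets: 42, 14, 17, 54, 1 → max 54
Huge regrets: 2, 0, 1, 40, 14 → max 40
Smallest max regret = 24 → Small.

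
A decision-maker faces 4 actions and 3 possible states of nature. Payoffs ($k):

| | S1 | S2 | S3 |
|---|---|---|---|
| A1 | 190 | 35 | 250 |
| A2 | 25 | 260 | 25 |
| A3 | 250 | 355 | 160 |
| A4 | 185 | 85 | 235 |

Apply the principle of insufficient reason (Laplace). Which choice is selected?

A3

Row averages: A1=475/3, A2=310/3, A3=255, A4=505/3
Highest average = 255 → A3.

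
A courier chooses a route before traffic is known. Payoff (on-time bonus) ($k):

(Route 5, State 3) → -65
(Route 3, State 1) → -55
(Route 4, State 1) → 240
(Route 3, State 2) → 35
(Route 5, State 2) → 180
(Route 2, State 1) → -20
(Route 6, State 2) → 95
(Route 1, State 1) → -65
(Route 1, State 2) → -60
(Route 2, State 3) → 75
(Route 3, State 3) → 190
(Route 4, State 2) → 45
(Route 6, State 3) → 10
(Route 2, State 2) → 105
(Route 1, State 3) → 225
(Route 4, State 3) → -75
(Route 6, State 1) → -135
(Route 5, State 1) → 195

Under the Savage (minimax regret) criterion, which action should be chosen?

Column bests: State 1=240, State 2=180, State 3=225.
Route 1 regrets: 305, 240, 0 → max 305
Route 2 regrets: 260, 75, 150 → max 260
Route 3 regrets: 295, 145, 35 → max 295
Route 4 regrets: 0, 135, 300 → max 300
Route 5 regrets: 45, 0, 290 → max 290
Route 6 regrets: 375, 85, 215 → max 375
Smallest max regret = 260 → Route 2.

Route 2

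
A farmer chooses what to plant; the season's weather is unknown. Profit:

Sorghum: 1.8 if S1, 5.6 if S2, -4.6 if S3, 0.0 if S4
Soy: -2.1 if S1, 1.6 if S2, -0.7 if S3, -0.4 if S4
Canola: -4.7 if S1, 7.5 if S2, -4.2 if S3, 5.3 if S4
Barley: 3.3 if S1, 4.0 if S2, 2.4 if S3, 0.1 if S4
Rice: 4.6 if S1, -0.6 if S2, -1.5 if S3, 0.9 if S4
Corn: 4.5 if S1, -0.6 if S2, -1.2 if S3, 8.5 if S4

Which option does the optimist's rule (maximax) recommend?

Row maxima: Sorghum=5.6, Soy=1.6, Canola=7.5, Barley=4.0, Rice=4.6, Corn=8.5
Best best-case = 8.5 → Corn.

Corn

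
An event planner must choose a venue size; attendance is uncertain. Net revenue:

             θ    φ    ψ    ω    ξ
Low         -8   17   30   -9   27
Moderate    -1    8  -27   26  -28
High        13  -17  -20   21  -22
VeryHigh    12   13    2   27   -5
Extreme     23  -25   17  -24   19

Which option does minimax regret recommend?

VeryHigh

Column bests: θ=23, φ=17, ψ=30, ω=27, ξ=27.
Low regrets: 31, 0, 0, 36, 0 → max 36
Moderate regrets: 24, 9, 57, 1, 55 → max 57
High regrets: 10, 34, 50, 6, 49 → max 50
VeryHigh regrets: 11, 4, 28, 0, 32 → max 32
Extreme regrets: 0, 42, 13, 51, 8 → max 51
Smallest max regret = 32 → VeryHigh.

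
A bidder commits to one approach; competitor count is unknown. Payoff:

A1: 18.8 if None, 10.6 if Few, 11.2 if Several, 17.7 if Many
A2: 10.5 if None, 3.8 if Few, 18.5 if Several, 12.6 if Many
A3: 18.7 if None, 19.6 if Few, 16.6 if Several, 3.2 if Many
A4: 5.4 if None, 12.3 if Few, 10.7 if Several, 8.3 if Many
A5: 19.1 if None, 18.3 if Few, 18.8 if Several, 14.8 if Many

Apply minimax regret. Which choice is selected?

Column bests: None=19.1, Few=19.6, Several=18.8, Many=17.7.
A1 regrets: 0.3, 9.0, 7.6, 0.0 → max 9.0
A2 regrets: 8.6, 15.8, 0.3, 5.1 → max 15.8
A3 regrets: 0.4, 0.0, 2.2, 14.5 → max 14.5
A4 regrets: 13.7, 7.3, 8.1, 9.4 → max 13.7
A5 regrets: 0.0, 1.3, 0.0, 2.9 → max 2.9
Smallest max regret = 2.9 → A5.

A5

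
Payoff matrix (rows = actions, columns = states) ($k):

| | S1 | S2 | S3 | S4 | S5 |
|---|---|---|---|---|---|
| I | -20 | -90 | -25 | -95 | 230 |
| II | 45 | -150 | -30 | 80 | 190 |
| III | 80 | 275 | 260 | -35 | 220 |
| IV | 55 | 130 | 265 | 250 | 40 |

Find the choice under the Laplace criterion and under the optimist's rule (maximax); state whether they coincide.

laplace → III; maximax → III (agree)

Row averages: I=0, II=27, III=160, IV=148
Highest average = 160 → III.
Row maxima: I=230, II=190, III=275, IV=265
Best best-case = 275 → III.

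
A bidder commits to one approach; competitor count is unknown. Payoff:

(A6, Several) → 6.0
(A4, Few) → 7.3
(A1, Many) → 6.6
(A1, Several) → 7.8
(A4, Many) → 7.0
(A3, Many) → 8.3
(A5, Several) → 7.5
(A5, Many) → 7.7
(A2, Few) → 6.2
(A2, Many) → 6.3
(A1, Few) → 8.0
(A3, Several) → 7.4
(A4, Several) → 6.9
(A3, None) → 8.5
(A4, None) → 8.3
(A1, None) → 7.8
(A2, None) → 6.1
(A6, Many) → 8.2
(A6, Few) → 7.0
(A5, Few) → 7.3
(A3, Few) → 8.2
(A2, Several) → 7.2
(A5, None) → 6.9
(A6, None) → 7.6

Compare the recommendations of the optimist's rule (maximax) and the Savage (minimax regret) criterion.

maximax → A3; minimax regret → A3 (agree)

Row maxima: A1=8.0, A2=7.2, A3=8.5, A4=8.3, A5=7.7, A6=8.2
Best best-case = 8.5 → A3.
Column bests: None=8.5, Few=8.2, Several=7.8, Many=8.3.
A1 regrets: 0.7, 0.2, 0.0, 1.7 → max 1.7
A2 regrets: 2.4, 2.0, 0.6, 2.0 → max 2.4
A3 regrets: 0.0, 0.0, 0.4, 0.0 → max 0.4
A4 regrets: 0.2, 0.9, 0.9, 1.3 → max 1.3
A5 regrets: 1.6, 0.9, 0.3, 0.6 → max 1.6
A6 regrets: 0.9, 1.2, 1.8, 0.1 → max 1.8
Smallest max regret = 0.4 → A3.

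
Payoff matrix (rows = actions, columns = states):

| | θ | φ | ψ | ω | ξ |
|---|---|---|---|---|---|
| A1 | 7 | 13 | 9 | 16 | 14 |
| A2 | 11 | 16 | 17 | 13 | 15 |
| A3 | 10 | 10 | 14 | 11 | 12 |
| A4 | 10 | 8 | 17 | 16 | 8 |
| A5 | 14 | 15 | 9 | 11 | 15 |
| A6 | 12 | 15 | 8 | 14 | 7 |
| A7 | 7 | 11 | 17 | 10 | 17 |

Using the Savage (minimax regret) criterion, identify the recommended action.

A2

Column bests: θ=14, φ=16, ψ=17, ω=16, ξ=17.
A1 regrets: 7, 3, 8, 0, 3 → max 8
A2 regrets: 3, 0, 0, 3, 2 → max 3
A3 regrets: 4, 6, 3, 5, 5 → max 6
A4 regrets: 4, 8, 0, 0, 9 → max 9
A5 regrets: 0, 1, 8, 5, 2 → max 8
A6 regrets: 2, 1, 9, 2, 10 → max 10
A7 regrets: 7, 5, 0, 6, 0 → max 7
Smallest max regret = 3 → A2.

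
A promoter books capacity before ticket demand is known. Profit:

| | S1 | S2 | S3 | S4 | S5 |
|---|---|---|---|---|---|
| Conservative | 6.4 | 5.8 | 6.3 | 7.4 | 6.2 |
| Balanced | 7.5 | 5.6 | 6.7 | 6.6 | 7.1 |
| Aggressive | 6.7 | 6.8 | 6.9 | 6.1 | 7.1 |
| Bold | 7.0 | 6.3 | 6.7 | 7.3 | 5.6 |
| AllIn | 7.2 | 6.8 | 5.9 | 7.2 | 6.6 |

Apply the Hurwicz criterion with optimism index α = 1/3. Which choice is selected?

Conservative: 1/3·7.4 + 2/3·5.8 = 19/3
Balanced: 1/3·7.5 + 2/3·5.6 = 187/30
Aggressive: 1/3·7.1 + 2/3·6.1 = 193/30
Bold: 1/3·7.3 + 2/3·5.6 = 37/6
AllIn: 1/3·7.2 + 2/3·5.9 = 19/3
Highest Hurwicz score = 193/30 → Aggressive.

Aggressive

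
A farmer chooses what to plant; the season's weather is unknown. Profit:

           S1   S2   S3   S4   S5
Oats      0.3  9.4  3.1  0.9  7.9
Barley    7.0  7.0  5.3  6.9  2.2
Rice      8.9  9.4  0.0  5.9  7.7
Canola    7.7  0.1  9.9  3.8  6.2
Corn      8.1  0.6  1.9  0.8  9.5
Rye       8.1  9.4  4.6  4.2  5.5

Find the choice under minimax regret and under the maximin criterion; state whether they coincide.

Column bests: S1=8.9, S2=9.4, S3=9.9, S4=6.9, S5=9.5.
Oats regrets: 8.6, 0.0, 6.8, 6.0, 1.6 → max 8.6
Barley regrets: 1.9, 2.4, 4.6, 0.0, 7.3 → max 7.3
Rice regrets: 0.0, 0.0, 9.9, 1.0, 1.8 → max 9.9
Canola regrets: 1.2, 9.3, 0.0, 3.1, 3.3 → max 9.3
Corn regrets: 0.8, 8.8, 8.0, 6.1, 0.0 → max 8.8
Rye regrets: 0.8, 0.0, 5.3, 2.7, 4.0 → max 5.3
Smallest max regret = 5.3 → Rye.
Row minima: Oats=0.3, Barley=2.2, Rice=0.0, Canola=0.1, Corn=0.6, Rye=4.2
Best worst-case = 4.2 → Rye.

minimax regret → Rye; maximin → Rye (agree)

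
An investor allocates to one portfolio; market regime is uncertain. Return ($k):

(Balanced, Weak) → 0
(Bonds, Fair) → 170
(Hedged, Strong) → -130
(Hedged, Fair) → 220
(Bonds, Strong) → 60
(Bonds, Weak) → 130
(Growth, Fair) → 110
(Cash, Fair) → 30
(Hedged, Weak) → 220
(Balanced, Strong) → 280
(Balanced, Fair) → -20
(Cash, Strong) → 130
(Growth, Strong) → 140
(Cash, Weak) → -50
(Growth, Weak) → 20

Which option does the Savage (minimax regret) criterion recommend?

Column bests: Weak=220, Fair=220, Strong=280.
Bonds regrets: 90, 50, 220 → max 220
Cash regrets: 270, 190, 150 → max 270
Balanced regrets: 220, 240, 0 → max 240
Growth regrets: 200, 110, 140 → max 200
Hedged regrets: 0, 0, 410 → max 410
Smallest max regret = 200 → Growth.

Growth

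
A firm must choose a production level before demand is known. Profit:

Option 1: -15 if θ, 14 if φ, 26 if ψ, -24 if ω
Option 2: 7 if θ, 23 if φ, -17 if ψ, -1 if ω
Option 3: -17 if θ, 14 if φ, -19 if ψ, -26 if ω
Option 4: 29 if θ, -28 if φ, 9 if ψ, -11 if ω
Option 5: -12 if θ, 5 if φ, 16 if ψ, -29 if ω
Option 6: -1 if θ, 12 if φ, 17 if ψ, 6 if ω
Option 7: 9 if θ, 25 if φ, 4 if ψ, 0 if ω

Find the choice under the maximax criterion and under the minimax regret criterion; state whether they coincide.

Row maxima: Option 1=26, Option 2=23, Option 3=14, Option 4=29, Option 5=16, Option 6=17, Option 7=25
Best best-case = 29 → Option 4.
Column bests: θ=29, φ=25, ψ=26, ω=6.
Option 1 regrets: 44, 11, 0, 30 → max 44
Option 2 regrets: 22, 2, 43, 7 → max 43
Option 3 regrets: 46, 11, 45, 32 → max 46
Option 4 regrets: 0, 53, 17, 17 → max 53
Option 5 regrets: 41, 20, 10, 35 → max 41
Option 6 regrets: 30, 13, 9, 0 → max 30
Option 7 regrets: 20, 0, 22, 6 → max 22
Smallest max regret = 22 → Option 7.

maximax → Option 4; minimax regret → Option 7 (disagree)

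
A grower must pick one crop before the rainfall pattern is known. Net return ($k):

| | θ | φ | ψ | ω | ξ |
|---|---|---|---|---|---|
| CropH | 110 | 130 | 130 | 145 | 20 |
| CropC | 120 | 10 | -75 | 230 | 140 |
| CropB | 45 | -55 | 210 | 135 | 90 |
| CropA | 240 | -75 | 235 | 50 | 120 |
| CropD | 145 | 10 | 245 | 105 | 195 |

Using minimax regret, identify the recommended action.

CropD

Column bests: θ=240, φ=130, ψ=245, ω=230, ξ=195.
CropH regrets: 130, 0, 115, 85, 175 → max 175
CropC regrets: 120, 120, 320, 0, 55 → max 320
CropB regrets: 195, 185, 35, 95, 105 → max 195
CropA regrets: 0, 205, 10, 180, 75 → max 205
CropD regrets: 95, 120, 0, 125, 0 → max 125
Smallest max regret = 125 → CropD.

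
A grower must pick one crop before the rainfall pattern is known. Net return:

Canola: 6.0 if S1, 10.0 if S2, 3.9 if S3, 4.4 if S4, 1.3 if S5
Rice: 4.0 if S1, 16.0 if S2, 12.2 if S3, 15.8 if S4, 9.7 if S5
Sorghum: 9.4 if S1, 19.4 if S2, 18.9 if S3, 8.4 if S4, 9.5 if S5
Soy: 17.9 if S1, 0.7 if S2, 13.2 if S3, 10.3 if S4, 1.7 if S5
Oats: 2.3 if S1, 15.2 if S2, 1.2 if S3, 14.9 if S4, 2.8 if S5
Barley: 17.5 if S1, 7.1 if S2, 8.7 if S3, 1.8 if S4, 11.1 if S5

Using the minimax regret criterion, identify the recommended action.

Sorghum

Column bests: S1=17.9, S2=19.4, S3=18.9, S4=15.8, S5=11.1.
Canola regrets: 11.9, 9.4, 15.0, 11.4, 9.8 → max 15.0
Rice regrets: 13.9, 3.4, 6.7, 0.0, 1.4 → max 13.9
Sorghum regrets: 8.5, 0.0, 0.0, 7.4, 1.6 → max 8.5
Soy regrets: 0.0, 18.7, 5.7, 5.5, 9.4 → max 18.7
Oats regrets: 15.6, 4.2, 17.7, 0.9, 8.3 → max 17.7
Barley regrets: 0.4, 12.3, 10.2, 14.0, 0.0 → max 14.0
Smallest max regret = 8.5 → Sorghum.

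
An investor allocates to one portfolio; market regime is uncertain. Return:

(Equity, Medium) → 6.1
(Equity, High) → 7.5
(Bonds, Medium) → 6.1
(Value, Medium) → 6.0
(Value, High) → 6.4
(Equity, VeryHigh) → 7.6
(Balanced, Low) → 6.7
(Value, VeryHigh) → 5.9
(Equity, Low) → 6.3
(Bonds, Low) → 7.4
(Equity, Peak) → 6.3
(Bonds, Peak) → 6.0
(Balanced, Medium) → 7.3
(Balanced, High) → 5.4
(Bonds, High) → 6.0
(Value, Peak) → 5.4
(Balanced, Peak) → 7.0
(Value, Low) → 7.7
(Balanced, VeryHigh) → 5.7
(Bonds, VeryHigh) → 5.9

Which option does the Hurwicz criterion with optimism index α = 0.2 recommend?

Bonds: 0.2·7.4 + 0.8·5.9 = 6.2
Equity: 0.2·7.6 + 0.8·6.1 = 6.4
Balanced: 0.2·7.3 + 0.8·5.4 = 5.78
Value: 0.2·7.7 + 0.8·5.4 = 5.86
Highest Hurwicz score = 6.4 → Equity.

Equity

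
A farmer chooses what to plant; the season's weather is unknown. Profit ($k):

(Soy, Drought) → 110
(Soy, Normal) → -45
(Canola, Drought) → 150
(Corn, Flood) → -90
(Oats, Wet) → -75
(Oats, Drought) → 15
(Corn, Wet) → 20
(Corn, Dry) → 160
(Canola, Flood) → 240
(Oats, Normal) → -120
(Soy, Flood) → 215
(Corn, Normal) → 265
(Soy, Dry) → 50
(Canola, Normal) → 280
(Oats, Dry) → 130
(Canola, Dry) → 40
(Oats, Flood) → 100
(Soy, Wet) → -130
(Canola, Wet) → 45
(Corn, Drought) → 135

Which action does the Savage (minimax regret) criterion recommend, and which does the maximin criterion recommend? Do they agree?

Column bests: Drought=150, Dry=160, Normal=280, Wet=45, Flood=240.
Soy regrets: 40, 110, 325, 175, 25 → max 325
Oats regrets: 135, 30, 400, 120, 140 → max 400
Canola regrets: 0, 120, 0, 0, 0 → max 120
Corn regrets: 15, 0, 15, 25, 330 → max 330
Smallest max regret = 120 → Canola.
Row minima: Soy=-130, Oats=-120, Canola=40, Corn=-90
Best worst-case = 40 → Canola.

minimax regret → Canola; maximin → Canola (agree)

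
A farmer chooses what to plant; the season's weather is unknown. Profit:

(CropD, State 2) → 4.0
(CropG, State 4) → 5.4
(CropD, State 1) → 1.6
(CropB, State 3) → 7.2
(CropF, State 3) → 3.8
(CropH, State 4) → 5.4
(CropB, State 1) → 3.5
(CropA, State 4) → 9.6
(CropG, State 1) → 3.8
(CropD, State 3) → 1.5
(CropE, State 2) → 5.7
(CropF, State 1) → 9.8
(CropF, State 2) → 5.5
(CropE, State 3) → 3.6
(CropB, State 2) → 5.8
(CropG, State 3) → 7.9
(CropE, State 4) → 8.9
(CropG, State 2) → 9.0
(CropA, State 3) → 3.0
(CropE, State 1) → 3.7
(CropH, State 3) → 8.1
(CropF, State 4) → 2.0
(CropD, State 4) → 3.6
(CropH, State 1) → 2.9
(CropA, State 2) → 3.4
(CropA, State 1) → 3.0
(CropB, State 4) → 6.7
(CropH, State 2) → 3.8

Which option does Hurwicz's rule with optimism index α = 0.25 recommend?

CropB: 0.25·7.2 + 0.75·3.5 = 4.425
CropF: 0.25·9.8 + 0.75·2.0 = 3.95
CropA: 0.25·9.6 + 0.75·3.0 = 4.65
CropH: 0.25·8.1 + 0.75·2.9 = 4.2
CropG: 0.25·9.0 + 0.75·3.8 = 5.1
CropD: 0.25·4.0 + 0.75·1.5 = 2.125
CropE: 0.25·8.9 + 0.75·3.6 = 4.925
Highest Hurwicz score = 5.1 → CropG.

CropG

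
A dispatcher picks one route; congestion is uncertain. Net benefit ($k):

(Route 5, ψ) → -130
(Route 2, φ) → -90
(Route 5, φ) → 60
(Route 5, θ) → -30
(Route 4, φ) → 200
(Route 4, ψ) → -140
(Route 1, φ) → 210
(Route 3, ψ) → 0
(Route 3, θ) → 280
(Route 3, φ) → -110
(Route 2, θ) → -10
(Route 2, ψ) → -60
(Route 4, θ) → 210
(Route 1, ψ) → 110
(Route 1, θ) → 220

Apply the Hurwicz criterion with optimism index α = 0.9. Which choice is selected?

Route 1: 0.9·220 + 0.1·110 = 209
Route 2: 0.9·(-10) + 0.1·(-90) = -18
Route 3: 0.9·280 + 0.1·(-110) = 241
Route 4: 0.9·210 + 0.1·(-140) = 175
Route 5: 0.9·60 + 0.1·(-130) = 41
Highest Hurwicz score = 241 → Route 3.

Route 3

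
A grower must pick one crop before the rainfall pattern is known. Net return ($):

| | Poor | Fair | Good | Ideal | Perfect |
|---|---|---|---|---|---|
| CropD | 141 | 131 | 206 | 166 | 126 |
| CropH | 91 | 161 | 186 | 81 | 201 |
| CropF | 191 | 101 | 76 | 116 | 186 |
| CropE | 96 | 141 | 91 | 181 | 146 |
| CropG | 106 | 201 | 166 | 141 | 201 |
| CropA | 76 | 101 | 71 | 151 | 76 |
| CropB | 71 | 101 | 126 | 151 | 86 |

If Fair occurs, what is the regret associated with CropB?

100

Best payoff under Fair is 201.
Regret = 201 − 101 = 100.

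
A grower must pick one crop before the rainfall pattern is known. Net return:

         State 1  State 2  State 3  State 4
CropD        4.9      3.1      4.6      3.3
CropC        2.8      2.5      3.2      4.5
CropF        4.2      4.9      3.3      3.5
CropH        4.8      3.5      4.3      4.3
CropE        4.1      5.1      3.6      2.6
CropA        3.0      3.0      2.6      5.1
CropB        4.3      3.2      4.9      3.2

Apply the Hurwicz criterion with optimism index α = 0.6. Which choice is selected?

CropD: 0.6·4.9 + 0.4·3.1 = 4.18
CropC: 0.6·4.5 + 0.4·2.5 = 3.7
CropF: 0.6·4.9 + 0.4·3.3 = 4.26
CropH: 0.6·4.8 + 0.4·3.5 = 4.28
CropE: 0.6·5.1 + 0.4·2.6 = 4.1
CropA: 0.6·5.1 + 0.4·2.6 = 4.1
CropB: 0.6·4.9 + 0.4·3.2 = 4.22
Highest Hurwicz score = 4.28 → CropH.

CropH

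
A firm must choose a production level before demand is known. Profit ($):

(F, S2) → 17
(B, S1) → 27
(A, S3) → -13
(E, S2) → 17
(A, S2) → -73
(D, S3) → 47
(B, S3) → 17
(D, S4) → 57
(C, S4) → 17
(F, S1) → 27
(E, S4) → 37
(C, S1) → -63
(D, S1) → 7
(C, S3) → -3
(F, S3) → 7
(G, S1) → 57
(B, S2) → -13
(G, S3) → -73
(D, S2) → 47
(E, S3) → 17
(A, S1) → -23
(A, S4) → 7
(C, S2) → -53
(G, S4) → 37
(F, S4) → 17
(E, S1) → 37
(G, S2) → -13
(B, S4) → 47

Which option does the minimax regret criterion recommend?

Column bests: S1=57, S2=47, S3=47, S4=57.
A regrets: 80, 120, 60, 50 → max 120
B regrets: 30, 60, 30, 10 → max 60
C regrets: 120, 100, 50, 40 → max 120
D regrets: 50, 0, 0, 0 → max 50
E regrets: 20, 30, 30, 20 → max 30
F regrets: 30, 30, 40, 40 → max 40
G regrets: 0, 60, 120, 20 → max 120
Smallest max regret = 30 → E.

E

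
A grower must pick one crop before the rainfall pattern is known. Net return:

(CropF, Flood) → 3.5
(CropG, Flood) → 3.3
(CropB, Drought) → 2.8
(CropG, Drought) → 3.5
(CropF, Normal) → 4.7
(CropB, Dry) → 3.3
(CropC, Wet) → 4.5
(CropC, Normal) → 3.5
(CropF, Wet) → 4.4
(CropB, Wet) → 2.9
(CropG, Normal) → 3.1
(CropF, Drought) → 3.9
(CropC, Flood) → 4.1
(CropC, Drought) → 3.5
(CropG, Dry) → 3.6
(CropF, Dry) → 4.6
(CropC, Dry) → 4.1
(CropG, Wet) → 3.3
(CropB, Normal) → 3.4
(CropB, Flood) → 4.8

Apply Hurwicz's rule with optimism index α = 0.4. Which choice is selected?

CropF

CropB: 0.4·4.8 + 0.6·2.8 = 3.6
CropG: 0.4·3.6 + 0.6·3.1 = 3.3
CropF: 0.4·4.7 + 0.6·3.5 = 3.98
CropC: 0.4·4.5 + 0.6·3.5 = 3.9
Highest Hurwicz score = 3.98 → CropF.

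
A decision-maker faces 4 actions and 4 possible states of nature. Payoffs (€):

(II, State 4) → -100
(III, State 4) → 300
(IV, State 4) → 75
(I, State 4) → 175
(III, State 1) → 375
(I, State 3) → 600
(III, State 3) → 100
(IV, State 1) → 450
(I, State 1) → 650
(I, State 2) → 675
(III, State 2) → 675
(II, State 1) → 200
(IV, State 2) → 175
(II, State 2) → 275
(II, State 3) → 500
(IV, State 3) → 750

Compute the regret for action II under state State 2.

Best payoff under State 2 is 675.
Regret = 675 − 275 = 400.

400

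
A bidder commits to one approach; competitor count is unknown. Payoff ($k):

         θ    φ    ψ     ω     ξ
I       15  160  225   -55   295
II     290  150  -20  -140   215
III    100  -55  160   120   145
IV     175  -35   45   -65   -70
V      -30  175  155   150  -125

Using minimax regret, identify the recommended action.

III

Column bests: θ=290, φ=175, ψ=225, ω=150, ξ=295.
I regrets: 275, 15, 0, 205, 0 → max 275
II regrets: 0, 25, 245, 290, 80 → max 290
III regrets: 190, 230, 65, 30, 150 → max 230
IV regrets: 115, 210, 180, 215, 365 → max 365
V regrets: 320, 0, 70, 0, 420 → max 420
Smallest max regret = 230 → III.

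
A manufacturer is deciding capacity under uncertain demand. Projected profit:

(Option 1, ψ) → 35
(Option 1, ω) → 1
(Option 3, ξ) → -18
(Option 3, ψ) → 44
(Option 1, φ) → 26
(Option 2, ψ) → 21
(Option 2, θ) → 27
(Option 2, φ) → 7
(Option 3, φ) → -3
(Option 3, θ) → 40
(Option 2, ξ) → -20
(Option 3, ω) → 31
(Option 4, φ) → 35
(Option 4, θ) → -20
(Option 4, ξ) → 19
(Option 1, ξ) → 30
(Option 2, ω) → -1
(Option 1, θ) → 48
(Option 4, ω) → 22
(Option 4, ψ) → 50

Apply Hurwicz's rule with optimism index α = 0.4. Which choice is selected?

Option 1: 0.4·48 + 0.6·1 = 19.8
Option 2: 0.4·27 + 0.6·(-20) = -1.2
Option 3: 0.4·44 + 0.6·(-18) = 6.8
Option 4: 0.4·50 + 0.6·(-20) = 8
Highest Hurwicz score = 19.8 → Option 1.

Option 1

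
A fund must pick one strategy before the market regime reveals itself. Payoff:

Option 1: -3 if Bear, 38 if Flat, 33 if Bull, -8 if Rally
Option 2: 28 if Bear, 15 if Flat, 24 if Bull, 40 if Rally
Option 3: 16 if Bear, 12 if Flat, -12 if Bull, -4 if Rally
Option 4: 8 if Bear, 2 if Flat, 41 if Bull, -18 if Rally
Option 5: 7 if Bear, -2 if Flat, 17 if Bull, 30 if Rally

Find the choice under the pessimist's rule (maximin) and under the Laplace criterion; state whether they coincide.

Row minima: Option 1=-8, Option 2=15, Option 3=-12, Option 4=-18, Option 5=-2
Best worst-case = 15 → Option 2.
Row averages: Option 1=15, Option 2=26.75, Option 3=3, Option 4=8.25, Option 5=13
Highest average = 26.75 → Option 2.

maximin → Option 2; laplace → Option 2 (agree)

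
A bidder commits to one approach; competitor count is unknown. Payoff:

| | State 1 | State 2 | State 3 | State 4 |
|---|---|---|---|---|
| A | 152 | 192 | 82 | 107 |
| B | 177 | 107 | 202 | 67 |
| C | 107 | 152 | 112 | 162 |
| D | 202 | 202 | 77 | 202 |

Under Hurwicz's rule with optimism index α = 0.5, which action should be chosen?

A: 0.5·192 + 0.5·82 = 137
B: 0.5·202 + 0.5·67 = 134.5
C: 0.5·162 + 0.5·107 = 134.5
D: 0.5·202 + 0.5·77 = 139.5
Highest Hurwicz score = 139.5 → D.

D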